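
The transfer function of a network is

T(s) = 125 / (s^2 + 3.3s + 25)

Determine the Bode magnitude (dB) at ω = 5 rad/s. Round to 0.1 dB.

At s = jω = j5:
quadratic: (j5)² + 3.3·j5 + 25 = 0 + j16.5 → |·| ≈ 16.5, ∠ ≈ 90.00°
|T| = 125 / 16.5 ≈ 7.5758
Gain = 20 log₁₀(7.5758) ≈ 17.59 dB

17.6 dB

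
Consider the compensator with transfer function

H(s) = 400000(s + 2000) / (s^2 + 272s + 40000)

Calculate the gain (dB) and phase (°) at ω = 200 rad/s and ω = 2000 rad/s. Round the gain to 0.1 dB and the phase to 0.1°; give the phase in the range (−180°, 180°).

ω = 200: 83.4 dB, -84.3°; ω = 2000: 49.0 dB, -127.2°

At s = jω = j200:
zero (s+2000): 2000 + j200 → |·| = √(2000²+200²) = √4040000 ≈ 2010, ∠ = arctan(200/2000) ≈ 5.71°
quadratic: (j200)² + 272·j200 + 40000 = 0 + j54400 → |·| ≈ 54400, ∠ ≈ 90.00°
|H| = 400000 · 2010 / 54400 ≈ 14779
Gain = 20 log₁₀(14779) ≈ 83.39 dB
∠H = 5.71° − 90.00° = -84.29°

At s = jω = j2000:
zero (s+2000): 2000 + j2000 → |·| = √(2000²+2000²) = √8000000 ≈ 2828.4, ∠ = arctan(2000/2000) ≈ 45.00°
quadratic: (j2000)² + 272·j2000 + 40000 = -3960000 + j544000 → |·| ≈ 3.9972e+06, ∠ ≈ 172.18°
|H| = 400000 · 2828.4 / 3.9972e+06 ≈ 283.04
Gain = 20 log₁₀(283.04) ≈ 49.04 dB
∠H = 45.00° − 172.18° = -127.18°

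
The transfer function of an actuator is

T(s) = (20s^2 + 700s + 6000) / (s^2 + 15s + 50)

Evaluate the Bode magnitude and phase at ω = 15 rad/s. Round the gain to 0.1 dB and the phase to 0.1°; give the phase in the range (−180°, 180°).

Substitute s = j15:
Numerator: 20(j15)^2 + 700(j15) + 6000 = 1500 + j10500
Denominator: (j15)^2 + 15(j15) + 50 = -175 + j225
|N| = √(1500² + 10500²) ≈ 10607, ∠N ≈ 81.87°
|D| = √(175² + 225²) ≈ 285.04, ∠D ≈ 127.87°
|T| = 10607 / 285.04 ≈ 37.212
Gain = 20 log₁₀(37.212) ≈ 31.41 dB
∠T = 81.87° − 127.87° = -46.00°

31.4 dB, -46.0°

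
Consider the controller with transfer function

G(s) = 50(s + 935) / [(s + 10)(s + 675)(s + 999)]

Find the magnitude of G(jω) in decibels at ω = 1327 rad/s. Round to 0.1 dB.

At s = jω = j1327:
zero (s+935): 935 + j1327 → |·| = √(935²+1327²) = √2635154 ≈ 1623.3, ∠ = arctan(1327/935) ≈ 54.83°
pole (s+10): 10 + j1327 → |·| = √(10²+1327²) = √1761029 ≈ 1327, ∠ = arctan(1327/10) ≈ 89.57°
pole (s+675): 675 + j1327 → |·| = √(675²+1327²) = √2216554 ≈ 1488.8, ∠ = arctan(1327/675) ≈ 63.04°
pole (s+999): 999 + j1327 → |·| = √(999²+1327²) = √2758930 ≈ 1661, ∠ = arctan(1327/999) ≈ 53.03°
|G| = 50 · 1623.3 / 3.2815e+09 ≈ 2.4734e-05
Gain = 20 log₁₀(2.4734e-05) ≈ -92.13 dB

-92.1 dB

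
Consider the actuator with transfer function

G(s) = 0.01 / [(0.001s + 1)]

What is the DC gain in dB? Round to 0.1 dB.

-40.0 dB

G(0) = 0.01 · 1 / 1 = 0.01
20 log₁₀(0.01) ≈ -40.00 dB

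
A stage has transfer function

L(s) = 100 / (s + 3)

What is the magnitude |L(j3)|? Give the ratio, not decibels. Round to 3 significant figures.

At s = jω = j3:
pole (s+3): 3 + j3 → |·| = √(3²+3²) = √18 ≈ 4.2426, ∠ = arctan(3/3) ≈ 45.00°
|L| = 100 / 4.2426 ≈ 23.57

23.6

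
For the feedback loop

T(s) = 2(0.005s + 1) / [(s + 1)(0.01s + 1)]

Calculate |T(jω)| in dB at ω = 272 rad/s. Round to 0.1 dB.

-47.4 dB

At ω = 272 rad/s:
zero (1 + j272·0.005) = 1 + j1.36 → |·| ≈ 1.6881, ∠ ≈ 53.67°
pole (1 + j272·1) = 1 + j272 → |·| ≈ 272, ∠ ≈ 89.79°
pole (1 + j272·0.01) = 1 + j2.72 → |·| ≈ 2.898, ∠ ≈ 69.81°
|T| = 2 · 1.6881 / (272 · 2.898) ≈ 0.0042831
Gain = 20 log₁₀(0.0042831) ≈ -47.36 dB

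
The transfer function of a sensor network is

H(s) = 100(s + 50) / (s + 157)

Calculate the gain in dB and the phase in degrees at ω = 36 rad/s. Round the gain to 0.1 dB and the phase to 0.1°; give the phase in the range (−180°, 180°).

31.7 dB, 22.8°

At s = jω = j36:
zero (s+50): 50 + j36 → |·| = √(50²+36²) = √3796 ≈ 61.612, ∠ = arctan(36/50) ≈ 35.75°
pole (s+157): 157 + j36 → |·| = √(157²+36²) = √25945 ≈ 161.07, ∠ = arctan(36/157) ≈ 12.91°
|H| = 100 · 61.612 / 161.07 ≈ 38.252
Gain = 20 log₁₀(38.252) ≈ 31.65 dB
∠H = 35.75° − 12.91° = 22.84°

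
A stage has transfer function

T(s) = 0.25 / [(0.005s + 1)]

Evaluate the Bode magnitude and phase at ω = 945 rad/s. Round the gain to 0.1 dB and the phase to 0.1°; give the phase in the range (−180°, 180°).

-25.7 dB, -78.1°

At ω = 945 rad/s:
pole (1 + j945·0.005) = 1 + j4.725 → |·| ≈ 4.8297, ∠ ≈ 78.05°
|T| = 0.25 · 1 / (4.8297) ≈ 0.051763
Gain = 20 log₁₀(0.051763) ≈ -25.72 dB
∠T = (0°) − (78.05°) = -78.05°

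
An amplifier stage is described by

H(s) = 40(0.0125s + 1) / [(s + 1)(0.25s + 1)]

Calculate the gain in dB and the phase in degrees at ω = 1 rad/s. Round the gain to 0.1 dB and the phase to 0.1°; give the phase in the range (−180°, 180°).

28.8 dB, -58.3°

At ω = 1 rad/s:
zero (1 + j1·0.0125) = 1 + j0.0125 → |·| ≈ 1.0001, ∠ ≈ 0.72°
pole (1 + j1·1) = 1 + j1 → |·| ≈ 1.4142, ∠ ≈ 45.00°
pole (1 + j1·0.25) = 1 + j0.25 → |·| ≈ 1.0308, ∠ ≈ 14.04°
|H| = 40 · 1.0001 / (1.4142 · 1.0308) ≈ 27.442
Gain = 20 log₁₀(27.442) ≈ 28.77 dB
∠H = (0.72°) − (45.00° + 14.04°) = -58.32°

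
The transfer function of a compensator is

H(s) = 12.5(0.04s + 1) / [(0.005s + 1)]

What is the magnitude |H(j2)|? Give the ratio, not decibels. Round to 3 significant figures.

At ω = 2 rad/s:
zero (1 + j2·0.04) = 1 + j0.08 → |·| ≈ 1.0032, ∠ ≈ 4.57°
pole (1 + j2·0.005) = 1 + j0.01 → |·| ≈ 1, ∠ ≈ 0.57°
|H| = 12.5 · 1.0032 / (1) ≈ 12.54

12.5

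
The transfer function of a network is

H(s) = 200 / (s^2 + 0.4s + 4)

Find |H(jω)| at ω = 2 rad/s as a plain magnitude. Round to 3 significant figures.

At s = jω = j2:
quadratic: (j2)² + 0.4·j2 + 4 = 0 + j0.8 → |·| ≈ 0.8, ∠ ≈ 90.00°
|H| = 200 / 0.8 ≈ 250

250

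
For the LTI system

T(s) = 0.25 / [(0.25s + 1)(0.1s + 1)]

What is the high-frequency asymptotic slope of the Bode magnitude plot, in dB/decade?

Each pole contributes −20 dB/decade at high frequency; each zero contributes +20 dB/decade.
Net: 0 zero(s) − 2 pole(s) → -40 dB/decade.

-40 dB/decade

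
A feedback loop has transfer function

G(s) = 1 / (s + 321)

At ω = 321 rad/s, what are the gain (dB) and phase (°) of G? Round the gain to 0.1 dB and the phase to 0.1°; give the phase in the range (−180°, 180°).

At s = jω = j321:
pole (s+321): 321 + j321 → |·| = √(321²+321²) = √206082 ≈ 453.96, ∠ = arctan(321/321) ≈ 45.00°
|G| = 1 / 453.96 ≈ 0.0022028
Gain = 20 log₁₀(0.0022028) ≈ -53.14 dB
∠G = 0.00° − 45.00° = -45.00°

-53.1 dB, -45.0°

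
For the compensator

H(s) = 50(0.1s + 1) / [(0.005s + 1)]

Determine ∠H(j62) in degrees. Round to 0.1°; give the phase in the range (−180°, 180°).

63.6°

At ω = 62 rad/s:
zero (1 + j62·0.1) = 1 + j6.2 → |·| ≈ 6.2801, ∠ ≈ 80.84°
pole (1 + j62·0.005) = 1 + j0.31 → |·| ≈ 1.0469, ∠ ≈ 17.22°
∠H = (80.84°) − (17.22°) = 63.62°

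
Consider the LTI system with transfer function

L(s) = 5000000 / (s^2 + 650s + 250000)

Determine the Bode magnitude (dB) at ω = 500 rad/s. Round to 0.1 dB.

At s = jω = j500:
quadratic: (j500)² + 650·j500 + 250000 = 0 + j325000 → |·| ≈ 3.25e+05, ∠ ≈ 90.00°
|L| = 5000000 / 3.25e+05 ≈ 15.385
Gain = 20 log₁₀(15.385) ≈ 23.74 dB

23.7 dB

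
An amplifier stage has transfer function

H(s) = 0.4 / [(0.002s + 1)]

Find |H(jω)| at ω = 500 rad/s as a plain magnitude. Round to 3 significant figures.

0.283

At ω = 500 rad/s:
pole (1 + j500·0.002) = 1 + j1 → |·| ≈ 1.4142, ∠ ≈ 45.00°
|H| = 0.4 · 1 / (1.4142) ≈ 0.28285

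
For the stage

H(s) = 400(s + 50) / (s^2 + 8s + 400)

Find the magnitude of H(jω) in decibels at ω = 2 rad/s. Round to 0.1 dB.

34.1 dB

At s = jω = j2:
zero (s+50): 50 + j2 → |·| = √(50²+2²) = √2504 ≈ 50.04, ∠ = arctan(2/50) ≈ 2.29°
quadratic: (j2)² + 8·j2 + 400 = 396 + j16 → |·| ≈ 396.32, ∠ ≈ 2.31°
|H| = 400 · 50.04 / 396.32 ≈ 50.505
Gain = 20 log₁₀(50.505) ≈ 34.07 dB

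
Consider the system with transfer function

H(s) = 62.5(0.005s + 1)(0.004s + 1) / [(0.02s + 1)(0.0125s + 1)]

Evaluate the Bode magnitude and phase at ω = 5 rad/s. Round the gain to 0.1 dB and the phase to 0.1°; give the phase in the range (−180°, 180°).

At ω = 5 rad/s:
zero (1 + j5·0.005) = 1 + j0.025 → |·| ≈ 1.0003, ∠ ≈ 1.43°
zero (1 + j5·0.004) = 1 + j0.02 → |·| ≈ 1.0002, ∠ ≈ 1.15°
pole (1 + j5·0.02) = 1 + j0.1 → |·| ≈ 1.005, ∠ ≈ 5.71°
pole (1 + j5·0.0125) = 1 + j0.0625 → |·| ≈ 1.002, ∠ ≈ 3.58°
|H| = 62.5 · 1.0003 · 1.0002 / (1.005 · 1.002) ≈ 62.096
Gain = 20 log₁₀(62.096) ≈ 35.86 dB
∠H = (1.43° + 1.15°) − (5.71° + 3.58°) = -6.71°

35.9 dB, -6.7°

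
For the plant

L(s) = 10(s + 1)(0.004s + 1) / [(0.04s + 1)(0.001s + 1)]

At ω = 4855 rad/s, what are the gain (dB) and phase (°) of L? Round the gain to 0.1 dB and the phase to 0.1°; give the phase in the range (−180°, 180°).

At ω = 4855 rad/s:
zero (1 + j4855·1) = 1 + j4855 → |·| ≈ 4855, ∠ ≈ 89.99°
zero (1 + j4855·0.004) = 1 + j19.42 → |·| ≈ 19.446, ∠ ≈ 87.05°
pole (1 + j4855·0.04) = 1 + j194.2 → |·| ≈ 194.2, ∠ ≈ 89.70°
pole (1 + j4855·0.001) = 1 + j4.855 → |·| ≈ 4.9569, ∠ ≈ 78.36°
|L| = 10 · 4855 · 19.446 / (194.2 · 4.9569) ≈ 980.75
Gain = 20 log₁₀(980.75) ≈ 59.83 dB
∠L = (89.99° + 87.05°) − (89.70° + 78.36°) = 8.98°

59.8 dB, 9.0°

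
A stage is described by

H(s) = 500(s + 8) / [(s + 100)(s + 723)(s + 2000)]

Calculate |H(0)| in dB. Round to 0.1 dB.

-91.2 dB

H(0) = 500·8 / (100·723·2000) ≈ 2.7663e-05
20 log₁₀(2.7663e-05) ≈ -91.16 dB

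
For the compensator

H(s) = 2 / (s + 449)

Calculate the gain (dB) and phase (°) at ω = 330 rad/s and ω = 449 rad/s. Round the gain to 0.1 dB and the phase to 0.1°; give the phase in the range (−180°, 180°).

ω = 330: -48.9 dB, -36.3°; ω = 449: -50.0 dB, -45.0°

At s = jω = j330:
pole (s+449): 449 + j330 → |·| = √(449²+330²) = √310501 ≈ 557.23, ∠ = arctan(330/449) ≈ 36.31°
|H| = 2 / 557.23 ≈ 0.0035892
Gain = 20 log₁₀(0.0035892) ≈ -48.90 dB
∠H = 0.00° − 36.31° = -36.31°

At s = jω = j449:
pole (s+449): 449 + j449 → |·| = √(449²+449²) = √403202 ≈ 634.98, ∠ = arctan(449/449) ≈ 45.00°
|H| = 2 / 634.98 ≈ 0.0031497
Gain = 20 log₁₀(0.0031497) ≈ -50.03 dB
∠H = 0.00° − 45.00° = -45.00°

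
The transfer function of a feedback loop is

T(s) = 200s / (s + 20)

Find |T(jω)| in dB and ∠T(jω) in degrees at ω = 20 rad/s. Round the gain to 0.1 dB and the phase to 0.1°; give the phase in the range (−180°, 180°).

At s = jω = j20:
zero at origin: s = j20 → |·| = 20, ∠ = 90.00°
pole (s+20): 20 + j20 → |·| = √(20²+20²) = √800 ≈ 28.284, ∠ = arctan(20/20) ≈ 45.00°
|T| = 200 · 20 / 28.284 ≈ 141.42
Gain = 20 log₁₀(141.42) ≈ 43.01 dB
∠T = 90.00° − 45.00° = 45.00°

43.0 dB, 45.0°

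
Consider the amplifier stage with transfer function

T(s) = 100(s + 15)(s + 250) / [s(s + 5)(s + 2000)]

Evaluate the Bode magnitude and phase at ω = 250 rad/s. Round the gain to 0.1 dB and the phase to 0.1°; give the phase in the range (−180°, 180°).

At s = jω = j250:
zero (s+15): 15 + j250 → |·| = √(15²+250²) = √62725 ≈ 250.45, ∠ = arctan(250/15) ≈ 86.57°
zero (s+250): 250 + j250 → |·| = √(250²+250²) = √125000 ≈ 353.55, ∠ = arctan(250/250) ≈ 45.00°
pole (s+5): 5 + j250 → |·| = √(5²+250²) = √62525 ≈ 250.05, ∠ = arctan(250/5) ≈ 88.85°
pole (s+2000): 2000 + j250 → |·| = √(2000²+250²) = √4062500 ≈ 2015.6, ∠ = arctan(250/2000) ≈ 7.13°
pole at origin: |s| = 250, ∠ = 90.00° (in denominator)
|T| = 100 · 88547 / 1.26e+08 ≈ 0.070275
Gain = 20 log₁₀(0.070275) ≈ -23.06 dB
∠T = 131.57° − 185.98° = -54.41°

-23.1 dB, -54.4°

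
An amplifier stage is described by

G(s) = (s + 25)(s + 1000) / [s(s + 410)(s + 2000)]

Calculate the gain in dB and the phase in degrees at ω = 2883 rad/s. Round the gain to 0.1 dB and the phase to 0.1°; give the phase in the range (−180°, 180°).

-70.5 dB, -66.8°

At s = jω = j2883:
zero (s+25): 25 + j2883 → |·| = √(25²+2883²) = √8312314 ≈ 2883.1, ∠ = arctan(2883/25) ≈ 89.50°
zero (s+1000): 1000 + j2883 → |·| = √(1000²+2883²) = √9311689 ≈ 3051.5, ∠ = arctan(2883/1000) ≈ 70.87°
pole (s+410): 410 + j2883 → |·| = √(410²+2883²) = √8479789 ≈ 2912, ∠ = arctan(2883/410) ≈ 81.91°
pole (s+2000): 2000 + j2883 → |·| = √(2000²+2883²) = √12311689 ≈ 3508.8, ∠ = arctan(2883/2000) ≈ 55.25°
pole at origin: |s| = 2883, ∠ = 90.00° (in denominator)
|G| = 1 · 8.7978e+06 / 2.9457e+10 ≈ 0.00029867
Gain = 20 log₁₀(0.00029867) ≈ -70.50 dB
∠G = 160.37° − 227.16° = -66.79°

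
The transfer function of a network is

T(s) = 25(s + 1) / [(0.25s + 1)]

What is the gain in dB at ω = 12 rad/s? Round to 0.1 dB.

At ω = 12 rad/s:
zero (1 + j12·1) = 1 + j12 → |·| ≈ 12.042, ∠ ≈ 85.24°
pole (1 + j12·0.25) = 1 + j3 → |·| ≈ 3.1623, ∠ ≈ 71.57°
|T| = 25 · 12.042 / (3.1623) ≈ 95.2
Gain = 20 log₁₀(95.2) ≈ 39.57 dB

39.6 dB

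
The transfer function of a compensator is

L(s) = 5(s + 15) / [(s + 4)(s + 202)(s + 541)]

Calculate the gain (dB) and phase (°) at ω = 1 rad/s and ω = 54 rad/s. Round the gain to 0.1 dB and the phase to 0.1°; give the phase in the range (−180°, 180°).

ω = 1: -75.6 dB, -10.6°; ω = 54: -86.8 dB, -32.0°

At s = jω = j1:
zero (s+15): 15 + j1 → |·| = √(15²+1²) = √226 ≈ 15.033, ∠ = arctan(1/15) ≈ 3.81°
pole (s+4): 4 + j1 → |·| = √(4²+1²) = √17 ≈ 4.1231, ∠ = arctan(1/4) ≈ 14.04°
pole (s+202): 202 + j1 → |·| = √(202²+1²) = √40805 ≈ 202, ∠ = arctan(1/202) ≈ 0.28°
pole (s+541): 541 + j1 → |·| = √(541²+1²) = √292682 ≈ 541, ∠ = arctan(1/541) ≈ 0.11°
|L| = 5 · 15.033 / 4.5058e+05 ≈ 0.00016682
Gain = 20 log₁₀(0.00016682) ≈ -75.56 dB
∠L = 3.81° − 14.43° = -10.62°

At s = jω = j54:
zero (s+15): 15 + j54 → |·| = √(15²+54²) = √3141 ≈ 56.045, ∠ = arctan(54/15) ≈ 74.48°
pole (s+4): 4 + j54 → |·| = √(4²+54²) = √2932 ≈ 54.148, ∠ = arctan(54/4) ≈ 85.76°
pole (s+202): 202 + j54 → |·| = √(202²+54²) = √43720 ≈ 209.09, ∠ = arctan(54/202) ≈ 14.97°
pole (s+541): 541 + j54 → |·| = √(541²+54²) = √295597 ≈ 543.69, ∠ = arctan(54/541) ≈ 5.70°
|L| = 5 · 56.045 / 6.1556e+06 ≈ 4.5524e-05
Gain = 20 log₁₀(4.5524e-05) ≈ -86.84 dB
∠L = 74.48° − 106.43° = -31.95°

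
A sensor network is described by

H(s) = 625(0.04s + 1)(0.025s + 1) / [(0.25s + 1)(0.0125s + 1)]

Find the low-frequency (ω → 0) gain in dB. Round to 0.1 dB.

H(0) = 625 · 1 / 1 = 625
20 log₁₀(625) ≈ 55.92 dB

55.9 dB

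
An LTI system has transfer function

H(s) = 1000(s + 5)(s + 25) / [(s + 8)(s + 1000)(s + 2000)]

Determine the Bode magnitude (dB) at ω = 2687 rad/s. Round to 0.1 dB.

At s = jω = j2687:
zero (s+5): 5 + j2687 → |·| = √(5²+2687²) = √7219994 ≈ 2687, ∠ = arctan(2687/5) ≈ 89.89°
zero (s+25): 25 + j2687 → |·| = √(25²+2687²) = √7220594 ≈ 2687.1, ∠ = arctan(2687/25) ≈ 89.47°
pole (s+8): 8 + j2687 → |·| = √(8²+2687²) = √7220033 ≈ 2687, ∠ = arctan(2687/8) ≈ 89.83°
pole (s+1000): 1000 + j2687 → |·| = √(1000²+2687²) = √8219969 ≈ 2867, ∠ = arctan(2687/1000) ≈ 69.59°
pole (s+2000): 2000 + j2687 → |·| = √(2000²+2687²) = √11219969 ≈ 3349.6, ∠ = arctan(2687/2000) ≈ 53.34°
|H| = 1000 · 7.2202e+06 / 2.5804e+10 ≈ 0.27981
Gain = 20 log₁₀(0.27981) ≈ -11.06 dB

-11.1 dB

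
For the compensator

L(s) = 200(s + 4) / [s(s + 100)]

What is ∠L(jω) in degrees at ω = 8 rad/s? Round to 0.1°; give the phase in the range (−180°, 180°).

At s = jω = j8:
zero (s+4): 4 + j8 → |·| = √(4²+8²) = √80 ≈ 8.9443, ∠ = arctan(8/4) ≈ 63.43°
pole (s+100): 100 + j8 → |·| = √(100²+8²) = √10064 ≈ 100.32, ∠ = arctan(8/100) ≈ 4.57°
pole at origin: |s| = 8, ∠ = 90.00° (in denominator)
∠L = 63.43° − 94.57° = -31.14°

-31.1°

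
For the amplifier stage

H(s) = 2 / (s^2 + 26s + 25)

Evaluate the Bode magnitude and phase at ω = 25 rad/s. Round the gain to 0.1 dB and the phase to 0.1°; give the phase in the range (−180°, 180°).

Substitute s = j25:
Numerator: 2 = 2 + j0
Denominator: (j25)^2 + 26(j25) + 25 = -600 + j650
|N| = √(2² + 0²) ≈ 2, ∠N ≈ 0.00°
|D| = √(600² + 650²) ≈ 884.59, ∠D ≈ 132.71°
|H| = 2 / 884.59 ≈ 0.0022609
Gain = 20 log₁₀(0.0022609) ≈ -52.91 dB
∠H = 0.00° − 132.71° = -132.71°

-52.9 dB, -132.7°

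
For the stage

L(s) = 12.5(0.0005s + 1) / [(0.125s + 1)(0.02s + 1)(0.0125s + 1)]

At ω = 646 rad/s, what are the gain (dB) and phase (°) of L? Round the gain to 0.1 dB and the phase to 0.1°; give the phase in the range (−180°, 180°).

At ω = 646 rad/s:
zero (1 + j646·0.0005) = 1 + j0.323 → |·| ≈ 1.0509, ∠ ≈ 17.90°
pole (1 + j646·0.125) = 1 + j80.75 → |·| ≈ 80.756, ∠ ≈ 89.29°
pole (1 + j646·0.02) = 1 + j12.92 → |·| ≈ 12.959, ∠ ≈ 85.57°
pole (1 + j646·0.0125) = 1 + j8.075 → |·| ≈ 8.1367, ∠ ≈ 82.94°
|L| = 12.5 · 1.0509 / (80.756 · 12.959 · 8.1367) ≈ 0.0015427
Gain = 20 log₁₀(0.0015427) ≈ -56.23 dB
∠L = (17.90°) − (89.29° + 85.57° + 82.94°) = -239.90° ≡ 120.10° (principal value)

-56.2 dB, 120.1°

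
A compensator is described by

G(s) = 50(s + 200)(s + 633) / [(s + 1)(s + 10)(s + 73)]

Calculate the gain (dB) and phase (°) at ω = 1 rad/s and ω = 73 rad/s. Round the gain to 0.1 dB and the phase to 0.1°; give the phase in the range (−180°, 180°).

ω = 1: 75.7 dB, -51.1°; ω = 73: 21.7 dB, 170.2°

At s = jω = j1:
zero (s+200): 200 + j1 → |·| = √(200²+1²) = √40001 ≈ 200, ∠ = arctan(1/200) ≈ 0.29°
zero (s+633): 633 + j1 → |·| = √(633²+1²) = √400690 ≈ 633, ∠ = arctan(1/633) ≈ 0.09°
pole (s+1): 1 + j1 → |·| = √(1²+1²) = √2 ≈ 1.4142, ∠ = arctan(1/1) ≈ 45.00°
pole (s+10): 10 + j1 → |·| = √(10²+1²) = √101 ≈ 10.05, ∠ = arctan(1/10) ≈ 5.71°
pole (s+73): 73 + j1 → |·| = √(73²+1²) = √5330 ≈ 73.007, ∠ = arctan(1/73) ≈ 0.78°
|G| = 50 · 1.266e+05 / 1037.6 ≈ 6100.6
Gain = 20 log₁₀(6100.6) ≈ 75.71 dB
∠G = 0.38° − 51.49° = -51.11°

At s = jω = j73:
zero (s+200): 200 + j73 → |·| = √(200²+73²) = √45329 ≈ 212.91, ∠ = arctan(73/200) ≈ 20.05°
zero (s+633): 633 + j73 → |·| = √(633²+73²) = √406018 ≈ 637.2, ∠ = arctan(73/633) ≈ 6.58°
pole (s+1): 1 + j73 → |·| = √(1²+73²) = √5330 ≈ 73.007, ∠ = arctan(73/1) ≈ 89.22°
pole (s+10): 10 + j73 → |·| = √(10²+73²) = √5429 ≈ 73.682, ∠ = arctan(73/10) ≈ 82.20°
pole (s+73): 73 + j73 → |·| = √(73²+73²) = √10658 ≈ 103.24, ∠ = arctan(73/73) ≈ 45.00°
|G| = 50 · 1.3567e+05 / 5.5536e+05 ≈ 12.215
Gain = 20 log₁₀(12.215) ≈ 21.74 dB
∠G = 26.63° − 216.42° = -189.79° ≡ 170.21° (principal value)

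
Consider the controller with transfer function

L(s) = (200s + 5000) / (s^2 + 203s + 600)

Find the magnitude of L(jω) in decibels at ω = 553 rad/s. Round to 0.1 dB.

-9.4 dB

Substitute s = j553:
Numerator: 200(j553) + 5000 = 5000 + j110600
Denominator: (j553)^2 + 203(j553) + 600 = -305209 + j112259
|N| = √(5000² + 110600²) ≈ 1.1071e+05, ∠N ≈ 87.41°
|D| = √(305209² + 112259²) ≈ 3.252e+05, ∠D ≈ 159.81°
|L| = 1.1071e+05 / 3.252e+05 ≈ 0.34044
Gain = 20 log₁₀(0.34044) ≈ -9.36 dB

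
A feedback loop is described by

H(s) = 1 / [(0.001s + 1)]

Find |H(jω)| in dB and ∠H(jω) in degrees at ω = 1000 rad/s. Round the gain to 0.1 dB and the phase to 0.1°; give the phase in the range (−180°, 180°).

-3.0 dB, -45.0°

At ω = 1000 rad/s:
pole (1 + j1000·0.001) = 1 + j1 → |·| ≈ 1.4142, ∠ ≈ 45.00°
|H| = 1 · 1 / (1.4142) ≈ 0.70711
Gain = 20 log₁₀(0.70711) ≈ -3.01 dB
∠H = (0°) − (45.00°) = -45.00°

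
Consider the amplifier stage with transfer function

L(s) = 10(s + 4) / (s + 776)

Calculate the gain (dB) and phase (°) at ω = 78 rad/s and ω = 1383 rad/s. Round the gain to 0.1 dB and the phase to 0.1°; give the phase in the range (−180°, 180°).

At s = jω = j78:
zero (s+4): 4 + j78 → |·| = √(4²+78²) = √6100 ≈ 78.102, ∠ = arctan(78/4) ≈ 87.06°
pole (s+776): 776 + j78 → |·| = √(776²+78²) = √608260 ≈ 779.91, ∠ = arctan(78/776) ≈ 5.74°
|L| = 10 · 78.102 / 779.91 ≈ 1.0014
Gain = 20 log₁₀(1.0014) ≈ 0.01 dB
∠L = 87.06° − 5.74° = 81.32°

At s = jω = j1383:
zero (s+4): 4 + j1383 → |·| = √(4²+1383²) = √1912705 ≈ 1383, ∠ = arctan(1383/4) ≈ 89.83°
pole (s+776): 776 + j1383 → |·| = √(776²+1383²) = √2514865 ≈ 1585.8, ∠ = arctan(1383/776) ≈ 60.70°
|L| = 10 · 1383 / 1585.8 ≈ 8.7212
Gain = 20 log₁₀(8.7212) ≈ 18.81 dB
∠L = 89.83° − 60.70° = 29.13°

ω = 78: 0.0 dB, 81.3°; ω = 1383: 18.8 dB, 29.1°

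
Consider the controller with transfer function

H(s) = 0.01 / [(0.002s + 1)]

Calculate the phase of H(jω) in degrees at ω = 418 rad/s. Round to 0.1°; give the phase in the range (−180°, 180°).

-39.9°

At ω = 418 rad/s:
pole (1 + j418·0.002) = 1 + j0.836 → |·| ≈ 1.3034, ∠ ≈ 39.90°
∠H = (0°) − (39.90°) = -39.90°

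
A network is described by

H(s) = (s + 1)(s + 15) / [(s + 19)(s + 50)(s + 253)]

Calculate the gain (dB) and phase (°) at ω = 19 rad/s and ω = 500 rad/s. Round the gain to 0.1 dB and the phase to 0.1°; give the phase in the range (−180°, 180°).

At s = jω = j19:
zero (s+1): 1 + j19 → |·| = √(1²+19²) = √362 ≈ 19.026, ∠ = arctan(19/1) ≈ 86.99°
zero (s+15): 15 + j19 → |·| = √(15²+19²) = √586 ≈ 24.207, ∠ = arctan(19/15) ≈ 51.71°
pole (s+19): 19 + j19 → |·| = √(19²+19²) = √722 ≈ 26.87, ∠ = arctan(19/19) ≈ 45.00°
pole (s+50): 50 + j19 → |·| = √(50²+19²) = √2861 ≈ 53.488, ∠ = arctan(19/50) ≈ 20.81°
pole (s+253): 253 + j19 → |·| = √(253²+19²) = √64370 ≈ 253.71, ∠ = arctan(19/253) ≈ 4.29°
|H| = 1 · 460.56 / 3.6464e+05 ≈ 0.0012631
Gain = 20 log₁₀(0.0012631) ≈ -57.97 dB
∠H = 138.70° − 70.10° = 68.60°

At s = jω = j500:
zero (s+1): 1 + j500 → |·| = √(1²+500²) = √250001 ≈ 500, ∠ = arctan(500/1) ≈ 89.89°
zero (s+15): 15 + j500 → |·| = √(15²+500²) = √250225 ≈ 500.22, ∠ = arctan(500/15) ≈ 88.28°
pole (s+19): 19 + j500 → |·| = √(19²+500²) = √250361 ≈ 500.36, ∠ = arctan(500/19) ≈ 87.82°
pole (s+50): 50 + j500 → |·| = √(50²+500²) = √252500 ≈ 502.49, ∠ = arctan(500/50) ≈ 84.29°
pole (s+253): 253 + j500 → |·| = √(253²+500²) = √314009 ≈ 560.37, ∠ = arctan(500/253) ≈ 63.16°
|H| = 1 · 2.5011e+05 / 1.4089e+08 ≈ 0.0017752
Gain = 20 log₁₀(0.0017752) ≈ -55.02 dB
∠H = 178.17° − 235.27° = -57.10°

ω = 19: -58.0 dB, 68.6°; ω = 500: -55.0 dB, -57.1°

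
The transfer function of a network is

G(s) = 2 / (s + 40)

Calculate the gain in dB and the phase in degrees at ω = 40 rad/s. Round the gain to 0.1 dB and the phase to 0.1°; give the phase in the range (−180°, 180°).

Substitute s = j40:
Numerator: 2 = 2 + j0
Denominator: (j40) + 40 = 40 + j40
|N| = √(2² + 0²) ≈ 2, ∠N ≈ 0.00°
|D| = √(40² + 40²) ≈ 56.569, ∠D ≈ 45.00°
|G| = 2 / 56.569 ≈ 0.035355
Gain = 20 log₁₀(0.035355) ≈ -29.03 dB
∠G = 0.00° − 45.00° = -45.00°

-29.0 dB, -45.0°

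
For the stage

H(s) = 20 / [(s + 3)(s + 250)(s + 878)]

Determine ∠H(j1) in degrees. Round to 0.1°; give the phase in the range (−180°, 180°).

-18.7°

At s = jω = j1:
pole (s+3): 3 + j1 → |·| = √(3²+1²) = √10 ≈ 3.1623, ∠ = arctan(1/3) ≈ 18.43°
pole (s+250): 250 + j1 → |·| = √(250²+1²) = √62501 ≈ 250, ∠ = arctan(1/250) ≈ 0.23°
pole (s+878): 878 + j1 → |·| = √(878²+1²) = √770885 ≈ 878, ∠ = arctan(1/878) ≈ 0.07°
∠H = 0.00° − 18.73° = -18.73°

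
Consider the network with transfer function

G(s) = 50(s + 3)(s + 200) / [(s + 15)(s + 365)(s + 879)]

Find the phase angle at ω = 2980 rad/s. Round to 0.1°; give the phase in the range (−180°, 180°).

At s = jω = j2980:
zero (s+3): 3 + j2980 → |·| = √(3²+2980²) = √8880409 ≈ 2980, ∠ = arctan(2980/3) ≈ 89.94°
zero (s+200): 200 + j2980 → |·| = √(200²+2980²) = √8920400 ≈ 2986.7, ∠ = arctan(2980/200) ≈ 86.16°
pole (s+15): 15 + j2980 → |·| = √(15²+2980²) = √8880625 ≈ 2980, ∠ = arctan(2980/15) ≈ 89.71°
pole (s+365): 365 + j2980 → |·| = √(365²+2980²) = √9013625 ≈ 3002.3, ∠ = arctan(2980/365) ≈ 83.02°
pole (s+879): 879 + j2980 → |·| = √(879²+2980²) = √9653041 ≈ 3106.9, ∠ = arctan(2980/879) ≈ 73.57°
∠G = 176.10° − 246.30° = -70.20°

-70.2°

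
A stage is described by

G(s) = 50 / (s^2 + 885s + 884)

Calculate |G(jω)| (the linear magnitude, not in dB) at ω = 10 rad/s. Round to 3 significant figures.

0.00563

Substitute s = j10:
Numerator: 50 = 50 + j0
Denominator: (j10)^2 + 885(j10) + 884 = 784 + j8850
|N| = √(50² + 0²) ≈ 50, ∠N ≈ 0.00°
|D| = √(784² + 8850²) ≈ 8884.7, ∠D ≈ 84.94°
|G| = 50 / 8884.7 ≈ 0.0056277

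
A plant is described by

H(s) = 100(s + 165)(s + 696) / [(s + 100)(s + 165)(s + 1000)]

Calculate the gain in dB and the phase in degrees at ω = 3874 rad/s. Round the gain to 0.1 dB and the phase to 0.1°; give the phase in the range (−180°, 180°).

-31.9 dB, -84.2°

At s = jω = j3874:
zero (s+165): 165 + j3874 → |·| = √(165²+3874²) = √15035101 ≈ 3877.5, ∠ = arctan(3874/165) ≈ 87.56°
zero (s+696): 696 + j3874 → |·| = √(696²+3874²) = √15492292 ≈ 3936, ∠ = arctan(3874/696) ≈ 79.81°
pole (s+100): 100 + j3874 → |·| = √(100²+3874²) = √15017876 ≈ 3875.3, ∠ = arctan(3874/100) ≈ 88.52°
pole (s+165): 165 + j3874 → |·| = √(165²+3874²) = √15035101 ≈ 3877.5, ∠ = arctan(3874/165) ≈ 87.56°
pole (s+1000): 1000 + j3874 → |·| = √(1000²+3874²) = √16007876 ≈ 4001, ∠ = arctan(3874/1000) ≈ 75.53°
|H| = 100 · 1.5262e+07 / 6.0121e+10 ≈ 0.025385
Gain = 20 log₁₀(0.025385) ≈ -31.91 dB
∠H = 167.37° − 251.61° = -84.24°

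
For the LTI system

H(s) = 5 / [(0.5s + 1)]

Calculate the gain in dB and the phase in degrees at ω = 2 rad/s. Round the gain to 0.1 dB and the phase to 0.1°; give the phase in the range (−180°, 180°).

At ω = 2 rad/s:
pole (1 + j2·0.5) = 1 + j1 → |·| ≈ 1.4142, ∠ ≈ 45.00°
|H| = 5 · 1 / (1.4142) ≈ 3.5356
Gain = 20 log₁₀(3.5356) ≈ 10.97 dB
∠H = (0°) − (45.00°) = -45.00°

11.0 dB, -45.0°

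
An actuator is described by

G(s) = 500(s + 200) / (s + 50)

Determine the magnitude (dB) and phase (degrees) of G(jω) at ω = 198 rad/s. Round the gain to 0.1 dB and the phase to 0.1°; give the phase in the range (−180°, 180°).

56.8 dB, -31.1°

At s = jω = j198:
zero (s+200): 200 + j198 → |·| = √(200²+198²) = √79204 ≈ 281.43, ∠ = arctan(198/200) ≈ 44.71°
pole (s+50): 50 + j198 → |·| = √(50²+198²) = √41704 ≈ 204.22, ∠ = arctan(198/50) ≈ 75.83°
|G| = 500 · 281.43 / 204.22 ≈ 689.04
Gain = 20 log₁₀(689.04) ≈ 56.76 dB
∠G = 44.71° − 75.83° = -31.12°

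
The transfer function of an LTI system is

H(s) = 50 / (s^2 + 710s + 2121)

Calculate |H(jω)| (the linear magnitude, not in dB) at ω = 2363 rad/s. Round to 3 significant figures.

Substitute s = j2363:
Numerator: 50 = 50 + j0
Denominator: (j2363)^2 + 710(j2363) + 2121 = -5581648 + j1677730
|N| = √(50² + 0²) ≈ 50, ∠N ≈ 0.00°
|D| = √(5581648² + 1677730²) ≈ 5.8283e+06, ∠D ≈ 163.27°
|H| = 50 / 5.8283e+06 ≈ 8.5788e-06

8.58e-06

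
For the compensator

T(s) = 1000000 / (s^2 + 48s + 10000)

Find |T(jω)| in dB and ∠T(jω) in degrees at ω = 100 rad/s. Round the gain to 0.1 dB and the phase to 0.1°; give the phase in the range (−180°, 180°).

46.4 dB, -90.0°

At s = jω = j100:
quadratic: (j100)² + 48·j100 + 10000 = 0 + j4800 → |·| ≈ 4800, ∠ ≈ 90.00°
|T| = 1000000 / 4800 ≈ 208.33
Gain = 20 log₁₀(208.33) ≈ 46.38 dB
∠T = 0.00° − 90.00° = -90.00°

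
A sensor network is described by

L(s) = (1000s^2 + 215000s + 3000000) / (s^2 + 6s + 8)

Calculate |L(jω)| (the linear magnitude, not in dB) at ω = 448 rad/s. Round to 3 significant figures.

1.10e+03

Substitute s = j448:
Numerator: 1000(j448)^2 + 215000(j448) + 3000000 = -197704000 + j96320000
Denominator: (j448)^2 + 6(j448) + 8 = -200696 + j2688
|N| = √(197704000² + 96320000²) ≈ 2.1992e+08, ∠N ≈ 154.02°
|D| = √(200696² + 2688²) ≈ 2.0071e+05, ∠D ≈ 179.23°
|L| = 2.1992e+08 / 2.0071e+05 ≈ 1095.7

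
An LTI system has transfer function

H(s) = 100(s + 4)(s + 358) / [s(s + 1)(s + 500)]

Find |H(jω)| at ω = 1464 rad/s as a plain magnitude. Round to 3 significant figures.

0.0665

At s = jω = j1464:
zero (s+4): 4 + j1464 → |·| = √(4²+1464²) = √2143312 ≈ 1464, ∠ = arctan(1464/4) ≈ 89.84°
zero (s+358): 358 + j1464 → |·| = √(358²+1464²) = √2271460 ≈ 1507.1, ∠ = arctan(1464/358) ≈ 76.26°
pole (s+1): 1 + j1464 → |·| = √(1²+1464²) = √2143297 ≈ 1464, ∠ = arctan(1464/1) ≈ 89.96°
pole (s+500): 500 + j1464 → |·| = √(500²+1464²) = √2393296 ≈ 1547, ∠ = arctan(1464/500) ≈ 71.14°
pole at origin: |s| = 1464, ∠ = 90.00° (in denominator)
|H| = 100 · 2.2064e+06 / 3.3157e+09 ≈ 0.066544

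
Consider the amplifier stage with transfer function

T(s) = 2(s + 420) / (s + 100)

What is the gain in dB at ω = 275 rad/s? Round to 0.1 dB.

At s = jω = j275:
zero (s+420): 420 + j275 → |·| = √(420²+275²) = √252025 ≈ 502.02, ∠ = arctan(275/420) ≈ 33.22°
pole (s+100): 100 + j275 → |·| = √(100²+275²) = √85625 ≈ 292.62, ∠ = arctan(275/100) ≈ 70.02°
|T| = 2 · 502.02 / 292.62 ≈ 3.4312
Gain = 20 log₁₀(3.4312) ≈ 10.71 dB

10.7 dB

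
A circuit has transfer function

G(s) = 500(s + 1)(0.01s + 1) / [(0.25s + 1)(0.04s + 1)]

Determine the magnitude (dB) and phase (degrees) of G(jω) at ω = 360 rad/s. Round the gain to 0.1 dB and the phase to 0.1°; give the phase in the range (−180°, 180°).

At ω = 360 rad/s:
zero (1 + j360·1) = 1 + j360 → |·| ≈ 360, ∠ ≈ 89.84°
zero (1 + j360·0.01) = 1 + j3.6 → |·| ≈ 3.7363, ∠ ≈ 74.48°
pole (1 + j360·0.25) = 1 + j90 → |·| ≈ 90.006, ∠ ≈ 89.36°
pole (1 + j360·0.04) = 1 + j14.4 → |·| ≈ 14.435, ∠ ≈ 86.03°
|G| = 500 · 360 · 3.7363 / (90.006 · 14.435) ≈ 517.64
Gain = 20 log₁₀(517.64) ≈ 54.28 dB
∠G = (89.84° + 74.48°) − (89.36° + 86.03°) = -11.07°

54.3 dB, -11.1°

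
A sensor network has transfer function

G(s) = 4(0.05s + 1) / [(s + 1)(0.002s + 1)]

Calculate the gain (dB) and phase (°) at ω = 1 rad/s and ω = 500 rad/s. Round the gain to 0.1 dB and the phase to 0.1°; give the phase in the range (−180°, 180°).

ω = 1: 9.0 dB, -42.3°; ω = 500: -17.0 dB, -47.2°

At ω = 1 rad/s:
zero (1 + j1·0.05) = 1 + j0.05 → |·| ≈ 1.0012, ∠ ≈ 2.86°
pole (1 + j1·1) = 1 + j1 → |·| ≈ 1.4142, ∠ ≈ 45.00°
pole (1 + j1·0.002) = 1 + j0.002 → |·| ≈ 1, ∠ ≈ 0.11°
|G| = 4 · 1.0012 / (1.4142 · 1) ≈ 2.8318
Gain = 20 log₁₀(2.8318) ≈ 9.04 dB
∠G = (2.86°) − (45.00° + 0.11°) = -42.25°

At ω = 500 rad/s:
zero (1 + j500·0.05) = 1 + j25 → |·| ≈ 25.02, ∠ ≈ 87.71°
pole (1 + j500·1) = 1 + j500 → |·| ≈ 500, ∠ ≈ 89.89°
pole (1 + j500·0.002) = 1 + j1 → |·| ≈ 1.4142, ∠ ≈ 45.00°
|G| = 4 · 25.02 / (500 · 1.4142) ≈ 0.14154
Gain = 20 log₁₀(0.14154) ≈ -16.98 dB
∠G = (87.71°) − (89.89° + 45.00°) = -47.18°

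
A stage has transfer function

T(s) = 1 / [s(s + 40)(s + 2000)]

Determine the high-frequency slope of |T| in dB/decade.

-60 dB/decade

Each pole contributes −20 dB/decade at high frequency; each zero contributes +20 dB/decade.
Net: 0 zero(s) − 3 pole(s) → -60 dB/decade.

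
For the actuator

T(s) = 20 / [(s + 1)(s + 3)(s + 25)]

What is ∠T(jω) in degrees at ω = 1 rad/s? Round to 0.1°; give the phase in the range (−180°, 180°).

-65.7°

At s = jω = j1:
pole (s+1): 1 + j1 → |·| = √(1²+1²) = √2 ≈ 1.4142, ∠ = arctan(1/1) ≈ 45.00°
pole (s+3): 3 + j1 → |·| = √(3²+1²) = √10 ≈ 3.1623, ∠ = arctan(1/3) ≈ 18.43°
pole (s+25): 25 + j1 → |·| = √(25²+1²) = √626 ≈ 25.02, ∠ = arctan(1/25) ≈ 2.29°
∠T = 0.00° − 65.72° = -65.72°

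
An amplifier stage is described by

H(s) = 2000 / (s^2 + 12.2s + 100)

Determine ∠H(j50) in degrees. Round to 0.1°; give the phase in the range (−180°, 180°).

-165.7°

At s = jω = j50:
quadratic: (j50)² + 12.2·j50 + 100 = -2400 + j610 → |·| ≈ 2476.3, ∠ ≈ 165.74°
∠H = 0.00° − 165.74° = -165.74°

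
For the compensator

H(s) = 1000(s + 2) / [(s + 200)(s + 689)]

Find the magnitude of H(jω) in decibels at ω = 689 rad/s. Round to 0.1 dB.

-0.1 dB

At s = jω = j689:
zero (s+2): 2 + j689 → |·| = √(2²+689²) = √474725 ≈ 689, ∠ = arctan(689/2) ≈ 89.83°
pole (s+200): 200 + j689 → |·| = √(200²+689²) = √514721 ≈ 717.44, ∠ = arctan(689/200) ≈ 73.81°
pole (s+689): 689 + j689 → |·| = √(689²+689²) = √949442 ≈ 974.39, ∠ = arctan(689/689) ≈ 45.00°
|H| = 1000 · 689 / 6.9907e+05 ≈ 0.9856
Gain = 20 log₁₀(0.9856) ≈ -0.13 dB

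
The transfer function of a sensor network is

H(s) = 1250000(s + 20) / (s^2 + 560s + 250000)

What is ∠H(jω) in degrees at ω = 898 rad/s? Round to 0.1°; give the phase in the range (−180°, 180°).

At s = jω = j898:
zero (s+20): 20 + j898 → |·| = √(20²+898²) = √806804 ≈ 898.22, ∠ = arctan(898/20) ≈ 88.72°
quadratic: (j898)² + 560·j898 + 250000 = -556404 + j502880 → |·| ≈ 7.4998e+05, ∠ ≈ 137.89°
∠H = 88.72° − 137.89° = -49.17°

-49.2°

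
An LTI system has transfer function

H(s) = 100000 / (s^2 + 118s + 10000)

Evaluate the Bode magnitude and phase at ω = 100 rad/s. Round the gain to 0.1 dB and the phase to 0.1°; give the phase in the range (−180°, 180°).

At s = jω = j100:
quadratic: (j100)² + 118·j100 + 10000 = 0 + j11800 → |·| ≈ 11800, ∠ ≈ 90.00°
|H| = 100000 / 11800 ≈ 8.4746
Gain = 20 log₁₀(8.4746) ≈ 18.56 dB
∠H = 0.00° − 90.00° = -90.00°

18.6 dB, -90.0°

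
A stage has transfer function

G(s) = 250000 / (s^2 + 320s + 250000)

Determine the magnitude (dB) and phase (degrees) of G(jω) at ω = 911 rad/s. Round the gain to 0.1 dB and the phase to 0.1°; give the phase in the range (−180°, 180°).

-8.3 dB, -153.3°

At s = jω = j911:
quadratic: (j911)² + 320·j911 + 250000 = -579921 + j291520 → |·| ≈ 6.4907e+05, ∠ ≈ 153.31°
|G| = 250000 / 6.4907e+05 ≈ 0.38517
Gain = 20 log₁₀(0.38517) ≈ -8.29 dB
∠G = 0.00° − 153.31° = -153.31°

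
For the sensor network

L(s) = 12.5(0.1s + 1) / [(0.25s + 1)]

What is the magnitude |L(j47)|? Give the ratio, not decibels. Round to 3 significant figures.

5.09

At ω = 47 rad/s:
zero (1 + j47·0.1) = 1 + j4.7 → |·| ≈ 4.8052, ∠ ≈ 77.99°
pole (1 + j47·0.25) = 1 + j11.75 → |·| ≈ 11.792, ∠ ≈ 85.14°
|L| = 12.5 · 4.8052 / (11.792) ≈ 5.0937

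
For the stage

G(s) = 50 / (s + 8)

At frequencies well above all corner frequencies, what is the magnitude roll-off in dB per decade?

Each pole contributes −20 dB/decade at high frequency; each zero contributes +20 dB/decade.
Net: 0 zero(s) − 1 pole(s) → -20 dB/decade.

-20 dB/decade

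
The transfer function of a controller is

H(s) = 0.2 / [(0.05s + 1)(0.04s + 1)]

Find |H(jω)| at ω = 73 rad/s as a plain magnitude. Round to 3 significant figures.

0.0171

At ω = 73 rad/s:
pole (1 + j73·0.05) = 1 + j3.65 → |·| ≈ 3.7845, ∠ ≈ 74.68°
pole (1 + j73·0.04) = 1 + j2.92 → |·| ≈ 3.0865, ∠ ≈ 71.10°
|H| = 0.2 · 1 / (3.7845 · 3.0865) ≈ 0.017122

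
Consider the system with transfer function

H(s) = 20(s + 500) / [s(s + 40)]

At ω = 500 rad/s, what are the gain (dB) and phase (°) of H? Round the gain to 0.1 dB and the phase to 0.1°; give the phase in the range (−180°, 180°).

-25.0 dB, -130.4°

At s = jω = j500:
zero (s+500): 500 + j500 → |·| = √(500²+500²) = √500000 ≈ 707.11, ∠ = arctan(500/500) ≈ 45.00°
pole (s+40): 40 + j500 → |·| = √(40²+500²) = √251600 ≈ 501.6, ∠ = arctan(500/40) ≈ 85.43°
pole at origin: |s| = 500, ∠ = 90.00° (in denominator)
|H| = 20 · 707.11 / 2.508e+05 ≈ 0.056388
Gain = 20 log₁₀(0.056388) ≈ -24.98 dB
∠H = 45.00° − 175.43° = -130.43°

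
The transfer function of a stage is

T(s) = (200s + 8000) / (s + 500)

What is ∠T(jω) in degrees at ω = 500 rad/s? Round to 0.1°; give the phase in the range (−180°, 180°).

40.4°

Substitute s = j500:
Numerator: 200(j500) + 8000 = 8000 + j100000
Denominator: (j500) + 500 = 500 + j500
|N| = √(8000² + 100000²) ≈ 1.0032e+05, ∠N ≈ 85.43°
|D| = √(500² + 500²) ≈ 707.11, ∠D ≈ 45.00°
∠T = 85.43° − 45.00° = 40.43°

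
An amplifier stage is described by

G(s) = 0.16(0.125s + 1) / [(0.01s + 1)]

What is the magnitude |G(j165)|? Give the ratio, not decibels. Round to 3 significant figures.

At ω = 165 rad/s:
zero (1 + j165·0.125) = 1 + j20.625 → |·| ≈ 20.649, ∠ ≈ 87.22°
pole (1 + j165·0.01) = 1 + j1.65 → |·| ≈ 1.9294, ∠ ≈ 58.78°
|G| = 0.16 · 20.649 / (1.9294) ≈ 1.7124

1.71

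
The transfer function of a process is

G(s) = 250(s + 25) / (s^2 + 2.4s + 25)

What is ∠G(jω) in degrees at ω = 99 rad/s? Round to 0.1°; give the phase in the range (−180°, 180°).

-102.8°

At s = jω = j99:
zero (s+25): 25 + j99 → |·| = √(25²+99²) = √10426 ≈ 102.11, ∠ = arctan(99/25) ≈ 75.83°
quadratic: (j99)² + 2.4·j99 + 25 = -9776 + j237.6 → |·| ≈ 9778.9, ∠ ≈ 178.61°
∠G = 75.83° − 178.61° = -102.78°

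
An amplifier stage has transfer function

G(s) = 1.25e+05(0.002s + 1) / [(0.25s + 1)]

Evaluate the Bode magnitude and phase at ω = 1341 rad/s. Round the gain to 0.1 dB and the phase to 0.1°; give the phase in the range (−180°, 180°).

At ω = 1341 rad/s:
zero (1 + j1341·0.002) = 1 + j2.682 → |·| ≈ 2.8624, ∠ ≈ 69.55°
pole (1 + j1341·0.25) = 1 + j335.25 → |·| ≈ 335.25, ∠ ≈ 89.83°
|G| = 1.25e+05 · 2.8624 / (335.25) ≈ 1067.3
Gain = 20 log₁₀(1067.3) ≈ 60.57 dB
∠G = (69.55°) − (89.83°) = -20.28°

60.6 dB, -20.3°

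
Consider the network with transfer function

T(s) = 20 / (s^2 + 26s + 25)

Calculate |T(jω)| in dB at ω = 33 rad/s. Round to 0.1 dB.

-36.7 dB

Substitute s = j33:
Numerator: 20 = 20 + j0
Denominator: (j33)^2 + 26(j33) + 25 = -1064 + j858
|N| = √(20² + 0²) ≈ 20, ∠N ≈ 0.00°
|D| = √(1064² + 858²) ≈ 1366.8, ∠D ≈ 141.12°
|T| = 20 / 1366.8 ≈ 0.014633
Gain = 20 log₁₀(0.014633) ≈ -36.69 dB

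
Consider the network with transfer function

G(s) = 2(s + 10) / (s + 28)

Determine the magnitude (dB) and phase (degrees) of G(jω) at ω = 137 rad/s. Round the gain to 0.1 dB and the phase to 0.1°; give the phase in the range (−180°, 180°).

At s = jω = j137:
zero (s+10): 10 + j137 → |·| = √(10²+137²) = √18869 ≈ 137.36, ∠ = arctan(137/10) ≈ 85.83°
pole (s+28): 28 + j137 → |·| = √(28²+137²) = √19553 ≈ 139.83, ∠ = arctan(137/28) ≈ 78.45°
|G| = 2 · 137.36 / 139.83 ≈ 1.9647
Gain = 20 log₁₀(1.9647) ≈ 5.87 dB
∠G = 85.83° − 78.45° = 7.38°

5.9 dB, 7.4°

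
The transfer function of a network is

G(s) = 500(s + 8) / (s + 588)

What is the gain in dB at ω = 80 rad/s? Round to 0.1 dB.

At s = jω = j80:
zero (s+8): 8 + j80 → |·| = √(8²+80²) = √6464 ≈ 80.399, ∠ = arctan(80/8) ≈ 84.29°
pole (s+588): 588 + j80 → |·| = √(588²+80²) = √352144 ≈ 593.42, ∠ = arctan(80/588) ≈ 7.75°
|G| = 500 · 80.399 / 593.42 ≈ 67.742
Gain = 20 log₁₀(67.742) ≈ 36.62 dB

36.6 dB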